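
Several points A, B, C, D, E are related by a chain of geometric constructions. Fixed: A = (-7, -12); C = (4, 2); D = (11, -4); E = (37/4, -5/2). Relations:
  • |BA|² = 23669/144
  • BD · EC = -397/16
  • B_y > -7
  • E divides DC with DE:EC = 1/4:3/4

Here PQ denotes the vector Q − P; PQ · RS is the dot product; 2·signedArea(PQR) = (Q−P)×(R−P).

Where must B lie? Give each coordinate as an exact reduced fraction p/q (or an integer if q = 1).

B = (53/12, -37/6)

1. B_x = 53/12  [line 21/4·x + -9/2·y + -815/16 = 0 ∩ |BA|² = 23669/144]
2. B_y = -37/6  [line 21/4·x + -9/2·y + -815/16 = 0 ∩ |BA|² = 23669/144]
   → B = (53/12, -37/6)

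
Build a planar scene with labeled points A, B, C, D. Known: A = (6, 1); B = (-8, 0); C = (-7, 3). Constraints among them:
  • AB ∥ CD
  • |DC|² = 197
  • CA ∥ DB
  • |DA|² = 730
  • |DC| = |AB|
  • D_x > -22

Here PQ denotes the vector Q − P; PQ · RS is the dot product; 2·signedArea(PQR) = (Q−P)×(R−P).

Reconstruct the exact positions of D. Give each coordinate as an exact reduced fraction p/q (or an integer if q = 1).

1. D_x = -21  [CA ∥ DB ∩ AB ∥ CD]
2. D_y = 2  [CA ∥ DB ∩ AB ∥ CD]
   → D = (-21, 2)

D = (-21, 2)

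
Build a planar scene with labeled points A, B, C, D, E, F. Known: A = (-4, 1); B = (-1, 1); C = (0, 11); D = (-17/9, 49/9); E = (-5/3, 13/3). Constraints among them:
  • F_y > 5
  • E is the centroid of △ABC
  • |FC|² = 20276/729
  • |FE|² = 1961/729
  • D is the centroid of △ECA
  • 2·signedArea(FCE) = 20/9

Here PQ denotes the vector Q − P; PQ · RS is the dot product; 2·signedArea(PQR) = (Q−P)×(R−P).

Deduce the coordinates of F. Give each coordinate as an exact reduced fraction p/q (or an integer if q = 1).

1. F_x = -26/27  [line 20/3·x + -5/3·y + 145/9 = 0 ∩ |FE|² = 1961/729]
2. F_y = 157/27  [line 20/3·x + -5/3·y + 145/9 = 0 ∩ |FE|² = 1961/729]
   → F = (-26/27, 157/27)

F = (-26/27, 157/27)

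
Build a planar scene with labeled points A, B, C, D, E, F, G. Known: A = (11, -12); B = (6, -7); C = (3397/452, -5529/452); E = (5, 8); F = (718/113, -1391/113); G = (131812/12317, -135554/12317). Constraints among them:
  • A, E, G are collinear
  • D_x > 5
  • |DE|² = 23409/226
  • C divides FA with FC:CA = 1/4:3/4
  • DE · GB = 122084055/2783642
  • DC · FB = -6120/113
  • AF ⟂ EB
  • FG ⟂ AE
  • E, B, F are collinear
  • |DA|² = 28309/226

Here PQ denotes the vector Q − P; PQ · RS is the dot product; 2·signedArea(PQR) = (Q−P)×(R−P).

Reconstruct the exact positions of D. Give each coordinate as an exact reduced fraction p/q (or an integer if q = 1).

D = (1283/226, -487/226)

1. D_x = 1283/226  [DC · FB = -6120/113 ∩ DE · GB = 122084055/2783642]
2. D_y = -487/226  [DC · FB = -6120/113 ∩ DE · GB = 122084055/2783642]
   → D = (1283/226, -487/226)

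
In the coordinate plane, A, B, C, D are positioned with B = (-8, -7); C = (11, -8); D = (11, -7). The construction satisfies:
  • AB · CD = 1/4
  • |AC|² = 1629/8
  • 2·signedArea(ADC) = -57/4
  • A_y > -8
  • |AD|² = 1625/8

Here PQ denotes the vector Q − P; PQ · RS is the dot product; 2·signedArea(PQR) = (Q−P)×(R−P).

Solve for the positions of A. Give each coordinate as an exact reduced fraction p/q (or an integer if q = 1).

1. A_x = -13/4  [2·signedArea(ADC) = -57/4 ∩ AB · CD = 1/4]
2. A_y = -29/4  [2·signedArea(ADC) = -57/4 ∩ AB · CD = 1/4]
   → A = (-13/4, -29/4)

A = (-13/4, -29/4)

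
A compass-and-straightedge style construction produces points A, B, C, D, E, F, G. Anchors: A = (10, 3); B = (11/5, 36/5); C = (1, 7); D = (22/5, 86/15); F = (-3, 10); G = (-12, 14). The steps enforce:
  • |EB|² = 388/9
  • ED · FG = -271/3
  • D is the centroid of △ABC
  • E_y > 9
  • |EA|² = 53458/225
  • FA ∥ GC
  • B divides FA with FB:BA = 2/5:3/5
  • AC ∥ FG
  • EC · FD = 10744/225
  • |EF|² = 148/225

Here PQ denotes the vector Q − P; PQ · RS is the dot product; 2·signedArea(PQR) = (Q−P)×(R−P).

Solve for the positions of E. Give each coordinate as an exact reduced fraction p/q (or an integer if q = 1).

E = (-19/5, 148/15)

1. E_x = -19/5  [EC · FD = 10744/225 ∩ ED · FG = -271/3]
2. E_y = 148/15  [EC · FD = 10744/225 ∩ ED · FG = -271/3]
   → E = (-19/5, 148/15)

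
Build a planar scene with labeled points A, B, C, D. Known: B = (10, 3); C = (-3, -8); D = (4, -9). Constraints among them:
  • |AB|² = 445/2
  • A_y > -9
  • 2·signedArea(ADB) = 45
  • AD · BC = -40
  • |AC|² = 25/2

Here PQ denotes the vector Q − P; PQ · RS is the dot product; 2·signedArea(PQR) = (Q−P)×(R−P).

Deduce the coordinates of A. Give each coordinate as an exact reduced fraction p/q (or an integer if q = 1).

A = (1/2, -17/2)

1. A_x = 1/2  [2·signedArea(ADB) = 45 ∩ AD · BC = -40]
2. A_y = -17/2  [2·signedArea(ADB) = 45 ∩ AD · BC = -40]
   → A = (1/2, -17/2)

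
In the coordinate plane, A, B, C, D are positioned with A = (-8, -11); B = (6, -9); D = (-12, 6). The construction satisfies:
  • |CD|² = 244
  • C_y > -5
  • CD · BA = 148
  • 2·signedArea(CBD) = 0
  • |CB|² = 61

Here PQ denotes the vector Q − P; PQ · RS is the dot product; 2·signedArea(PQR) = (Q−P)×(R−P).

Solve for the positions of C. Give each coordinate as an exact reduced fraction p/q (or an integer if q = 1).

C = (0, -4)

1. C_x = 0  [2·signedArea(CBD) = 0 ∩ CD · BA = 148]
2. C_y = -4  [2·signedArea(CBD) = 0 ∩ CD · BA = 148]
   → C = (0, -4)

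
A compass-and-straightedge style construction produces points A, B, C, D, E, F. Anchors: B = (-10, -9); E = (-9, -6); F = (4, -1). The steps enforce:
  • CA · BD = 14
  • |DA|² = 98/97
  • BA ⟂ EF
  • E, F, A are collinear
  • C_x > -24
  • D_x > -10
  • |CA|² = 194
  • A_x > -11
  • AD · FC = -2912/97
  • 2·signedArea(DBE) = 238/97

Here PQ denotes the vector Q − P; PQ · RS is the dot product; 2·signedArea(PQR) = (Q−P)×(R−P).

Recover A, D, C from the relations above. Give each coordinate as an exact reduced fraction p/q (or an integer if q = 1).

A = (-1055/97, -652/97)
C = (-2316/97, -1137/97)
D = (-964/97, -617/97)

1. A_x = -1055/97  [E, F, A are collinear ∩ BA ⟂ EF]
2. A_y = -652/97  [E, F, A are collinear ∩ BA ⟂ EF]
   → A = (-1055/97, -652/97)
3. D_x = -964/97  [line -3·x + 1·y + -2275/97 = 0 ∩ |DA|² = 98/97]
4. D_y = -617/97  [line -3·x + 1·y + -2275/97 = 0 ∩ |DA|² = 98/97]
   → D = (-964/97, -617/97)
5. C_x = -2316/97  [CA · BD = 14 ∩ AD · FC = -2912/97]
6. C_y = -1137/97  [CA · BD = 14 ∩ AD · FC = -2912/97]
   → C = (-2316/97, -1137/97)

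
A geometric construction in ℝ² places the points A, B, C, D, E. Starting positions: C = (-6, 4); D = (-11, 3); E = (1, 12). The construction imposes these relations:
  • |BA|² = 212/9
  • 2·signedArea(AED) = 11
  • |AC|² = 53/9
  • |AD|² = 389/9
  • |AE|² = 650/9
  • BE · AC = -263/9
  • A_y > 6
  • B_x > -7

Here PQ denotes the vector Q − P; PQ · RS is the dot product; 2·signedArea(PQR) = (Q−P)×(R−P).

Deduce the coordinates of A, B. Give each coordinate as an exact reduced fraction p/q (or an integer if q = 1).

1. A_x = -16/3  [line 9·x + -12·y + 124 = 0 ∩ |AD|² = 389/9]
2. A_y = 19/3  [line 9·x + -12·y + 124 = 0 ∩ |AD|² = 389/9]
   → A = (-16/3, 19/3)
3. B_x = -20/3  [line 2/3·x + 7/3·y + 5/9 = 0 ∩ |BA|² = 212/9]
4. B_y = 5/3  [line 2/3·x + 7/3·y + 5/9 = 0 ∩ |BA|² = 212/9]
   → B = (-20/3, 5/3)

A = (-16/3, 19/3)
B = (-20/3, 5/3)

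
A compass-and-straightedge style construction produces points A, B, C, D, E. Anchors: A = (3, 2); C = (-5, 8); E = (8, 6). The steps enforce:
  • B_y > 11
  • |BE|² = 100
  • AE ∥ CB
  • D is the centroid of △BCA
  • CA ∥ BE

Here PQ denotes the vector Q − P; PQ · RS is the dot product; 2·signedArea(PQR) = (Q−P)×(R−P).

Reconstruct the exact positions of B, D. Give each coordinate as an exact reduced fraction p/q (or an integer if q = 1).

1. B_x = 0  [CA ∥ BE ∩ AE ∥ CB]
2. B_y = 12  [CA ∥ BE ∩ AE ∥ CB]
   → B = (0, 12)
3. D_x = -2/3  [D is the centroid of △BCA]
4. D_y = 22/3  [D is the centroid of △BCA]
   → D = (-2/3, 22/3)

B = (0, 12)
D = (-2/3, 22/3)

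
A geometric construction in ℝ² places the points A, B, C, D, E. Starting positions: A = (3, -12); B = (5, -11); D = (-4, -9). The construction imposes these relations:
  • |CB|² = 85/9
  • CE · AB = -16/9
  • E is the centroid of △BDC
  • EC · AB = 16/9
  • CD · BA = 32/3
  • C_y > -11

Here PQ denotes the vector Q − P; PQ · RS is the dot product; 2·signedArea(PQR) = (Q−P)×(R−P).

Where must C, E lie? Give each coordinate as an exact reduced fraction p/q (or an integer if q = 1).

1. C_x = 2  [line 2·x + 1·y + 19/3 = 0 ∩ |CB|² = 85/9]
2. C_y = -31/3  [line 2·x + 1·y + 19/3 = 0 ∩ |CB|² = 85/9]
   → C = (2, -31/3)
3. E_x = 1  [E is the centroid of △BDC]
4. E_y = -91/9  [E is the centroid of △BDC]
   → E = (1, -91/9)

C = (2, -31/3)
E = (1, -91/9)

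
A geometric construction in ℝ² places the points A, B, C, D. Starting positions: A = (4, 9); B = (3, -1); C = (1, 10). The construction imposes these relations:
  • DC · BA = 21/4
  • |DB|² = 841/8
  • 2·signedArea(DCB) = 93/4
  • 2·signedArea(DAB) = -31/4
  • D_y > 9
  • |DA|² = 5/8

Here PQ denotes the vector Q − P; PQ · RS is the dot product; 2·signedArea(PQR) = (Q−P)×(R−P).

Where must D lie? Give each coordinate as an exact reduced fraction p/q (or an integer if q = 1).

1. D_x = 13/4  [2·signedArea(DAB) = -31/4 ∩ 2·signedArea(DCB) = 93/4]
2. D_y = 37/4  [2·signedArea(DAB) = -31/4 ∩ 2·signedArea(DCB) = 93/4]
   → D = (13/4, 37/4)

D = (13/4, 37/4)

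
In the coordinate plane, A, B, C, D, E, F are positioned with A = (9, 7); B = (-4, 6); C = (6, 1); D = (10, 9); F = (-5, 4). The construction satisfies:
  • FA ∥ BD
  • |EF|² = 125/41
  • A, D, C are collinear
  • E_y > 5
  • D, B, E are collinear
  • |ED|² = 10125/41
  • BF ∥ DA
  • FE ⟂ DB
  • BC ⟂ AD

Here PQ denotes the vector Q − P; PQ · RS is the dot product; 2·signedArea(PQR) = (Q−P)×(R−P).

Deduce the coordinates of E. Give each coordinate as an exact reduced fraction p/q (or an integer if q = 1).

1. E_x = -220/41  [D, B, E are collinear ∩ FE ⟂ DB]
2. E_y = 234/41  [D, B, E are collinear ∩ FE ⟂ DB]
   → E = (-220/41, 234/41)

E = (-220/41, 234/41)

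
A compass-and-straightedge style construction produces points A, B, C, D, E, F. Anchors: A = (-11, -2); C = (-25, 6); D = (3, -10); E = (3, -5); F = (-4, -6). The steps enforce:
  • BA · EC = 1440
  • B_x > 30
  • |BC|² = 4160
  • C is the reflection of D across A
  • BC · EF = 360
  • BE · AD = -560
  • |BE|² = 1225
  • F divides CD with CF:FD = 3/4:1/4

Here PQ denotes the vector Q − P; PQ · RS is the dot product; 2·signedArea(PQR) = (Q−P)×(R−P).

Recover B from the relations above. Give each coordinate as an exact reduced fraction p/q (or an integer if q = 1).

1. B_x = 31  [BE · AD = -560 ∩ BA · EC = 1440]
2. B_y = -26  [BE · AD = -560 ∩ BA · EC = 1440]
   → B = (31, -26)

B = (31, -26)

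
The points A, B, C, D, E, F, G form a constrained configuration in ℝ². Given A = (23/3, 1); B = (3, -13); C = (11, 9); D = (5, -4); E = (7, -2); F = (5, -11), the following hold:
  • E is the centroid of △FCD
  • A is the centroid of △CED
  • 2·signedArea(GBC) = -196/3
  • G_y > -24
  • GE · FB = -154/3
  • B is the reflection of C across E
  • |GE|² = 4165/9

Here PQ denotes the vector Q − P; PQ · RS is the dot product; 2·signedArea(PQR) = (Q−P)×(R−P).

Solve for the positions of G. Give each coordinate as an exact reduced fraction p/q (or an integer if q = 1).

1. G_x = 7/3  [2·signedArea(GBC) = -196/3 ∩ GE · FB = -154/3]
2. G_y = -23  [2·signedArea(GBC) = -196/3 ∩ GE · FB = -154/3]
   → G = (7/3, -23)

G = (7/3, -23)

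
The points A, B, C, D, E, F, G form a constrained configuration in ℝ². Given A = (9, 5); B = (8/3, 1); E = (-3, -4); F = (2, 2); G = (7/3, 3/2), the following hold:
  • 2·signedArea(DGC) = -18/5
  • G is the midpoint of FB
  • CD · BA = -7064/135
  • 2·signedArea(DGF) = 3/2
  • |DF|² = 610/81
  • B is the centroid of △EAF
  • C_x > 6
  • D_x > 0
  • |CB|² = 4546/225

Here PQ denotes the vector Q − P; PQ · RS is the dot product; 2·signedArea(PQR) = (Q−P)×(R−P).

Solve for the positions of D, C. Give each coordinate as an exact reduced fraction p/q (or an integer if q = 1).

1. D_x = 5/9  [line -1/2·x + -1/3·y + 1/6 = 0 ∩ |DF|² = 610/81]
2. D_y = -1/3  [line -1/2·x + -1/3·y + 1/6 = 0 ∩ |DF|² = 610/81]
   → D = (5/9, -1/3)
3. C_x = 19/3  [2·signedArea(DGC) = -18/5 ∩ CD · BA = -7064/135]
4. C_y = 18/5  [2·signedArea(DGC) = -18/5 ∩ CD · BA = -7064/135]
   → C = (19/3, 18/5)

C = (19/3, 18/5)
D = (5/9, -1/3)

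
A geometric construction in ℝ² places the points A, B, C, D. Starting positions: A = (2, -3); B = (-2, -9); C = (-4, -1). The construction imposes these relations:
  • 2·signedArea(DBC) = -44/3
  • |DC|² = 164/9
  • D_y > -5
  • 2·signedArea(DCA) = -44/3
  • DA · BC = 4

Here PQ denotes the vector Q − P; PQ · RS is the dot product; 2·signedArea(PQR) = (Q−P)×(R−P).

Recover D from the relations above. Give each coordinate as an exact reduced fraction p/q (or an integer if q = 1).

D = (-4/3, -13/3)

1. D_x = -4/3  [2·signedArea(DCA) = -44/3 ∩ 2·signedArea(DBC) = -44/3]
2. D_y = -13/3  [2·signedArea(DCA) = -44/3 ∩ 2·signedArea(DBC) = -44/3]
   → D = (-4/3, -13/3)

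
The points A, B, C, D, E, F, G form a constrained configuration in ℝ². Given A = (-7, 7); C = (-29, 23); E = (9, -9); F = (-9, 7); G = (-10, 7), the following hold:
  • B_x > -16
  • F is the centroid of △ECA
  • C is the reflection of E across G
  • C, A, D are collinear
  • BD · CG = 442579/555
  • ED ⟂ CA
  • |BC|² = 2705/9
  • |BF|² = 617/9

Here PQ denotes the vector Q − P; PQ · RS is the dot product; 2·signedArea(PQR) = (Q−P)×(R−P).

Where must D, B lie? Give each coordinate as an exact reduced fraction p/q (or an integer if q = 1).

1. D_x = 2049/185  [C, A, D are collinear ∩ ED ⟂ CA]
2. D_y = -1137/185  [C, A, D are collinear ∩ ED ⟂ CA]
   → D = (2049/185, -1137/185)
3. B_x = -46/3  [line -19·x + 16·y + -1466/3 = 0 ∩ |BC|² = 2705/9]
4. B_y = 37/3  [line -19·x + 16·y + -1466/3 = 0 ∩ |BC|² = 2705/9]
   → B = (-46/3, 37/3)

B = (-46/3, 37/3)
D = (2049/185, -1137/185)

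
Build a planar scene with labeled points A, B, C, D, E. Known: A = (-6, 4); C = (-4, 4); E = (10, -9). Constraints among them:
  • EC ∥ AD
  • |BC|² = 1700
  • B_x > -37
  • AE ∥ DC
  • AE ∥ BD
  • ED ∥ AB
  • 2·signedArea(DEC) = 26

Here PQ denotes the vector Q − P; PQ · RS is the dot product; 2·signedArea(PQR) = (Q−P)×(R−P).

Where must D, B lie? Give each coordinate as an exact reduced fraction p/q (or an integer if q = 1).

1. D_x = -20  [AE ∥ DC ∩ EC ∥ AD]
2. D_y = 17  [AE ∥ DC ∩ EC ∥ AD]
   → D = (-20, 17)
3. B_x = -36  [AE ∥ BD ∩ ED ∥ AB]
4. B_y = 30  [AE ∥ BD ∩ ED ∥ AB]
   → B = (-36, 30)

B = (-36, 30)
D = (-20, 17)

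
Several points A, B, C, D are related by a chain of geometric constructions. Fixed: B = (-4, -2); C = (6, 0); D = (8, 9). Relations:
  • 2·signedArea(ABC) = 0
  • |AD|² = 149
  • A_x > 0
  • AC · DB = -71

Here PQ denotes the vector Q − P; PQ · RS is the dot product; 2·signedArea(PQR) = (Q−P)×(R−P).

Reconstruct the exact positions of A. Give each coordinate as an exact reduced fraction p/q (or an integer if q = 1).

1. A_x = 1  [2·signedArea(ABC) = 0 ∩ AC · DB = -71]
2. A_y = -1  [2·signedArea(ABC) = 0 ∩ AC · DB = -71]
   → A = (1, -1)

A = (1, -1)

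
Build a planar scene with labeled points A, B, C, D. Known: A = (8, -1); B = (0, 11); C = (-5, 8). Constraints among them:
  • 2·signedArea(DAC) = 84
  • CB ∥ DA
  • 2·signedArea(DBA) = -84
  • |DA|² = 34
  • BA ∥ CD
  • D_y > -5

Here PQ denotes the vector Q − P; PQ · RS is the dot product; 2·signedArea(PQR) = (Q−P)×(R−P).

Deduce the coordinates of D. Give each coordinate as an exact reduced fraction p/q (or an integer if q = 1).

D = (3, -4)

1. D_x = 3  [CB ∥ DA ∩ BA ∥ CD]
2. D_y = -4  [CB ∥ DA ∩ BA ∥ CD]
   → D = (3, -4)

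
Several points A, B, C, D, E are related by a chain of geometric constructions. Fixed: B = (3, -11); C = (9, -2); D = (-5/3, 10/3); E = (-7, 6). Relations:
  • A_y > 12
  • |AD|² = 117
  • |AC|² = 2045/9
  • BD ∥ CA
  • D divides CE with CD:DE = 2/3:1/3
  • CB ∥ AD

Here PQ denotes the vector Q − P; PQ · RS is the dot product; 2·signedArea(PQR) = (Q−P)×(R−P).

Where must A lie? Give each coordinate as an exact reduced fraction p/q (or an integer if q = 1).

1. A_x = 13/3  [CB ∥ AD ∩ BD ∥ CA]
2. A_y = 37/3  [CB ∥ AD ∩ BD ∥ CA]
   → A = (13/3, 37/3)

A = (13/3, 37/3)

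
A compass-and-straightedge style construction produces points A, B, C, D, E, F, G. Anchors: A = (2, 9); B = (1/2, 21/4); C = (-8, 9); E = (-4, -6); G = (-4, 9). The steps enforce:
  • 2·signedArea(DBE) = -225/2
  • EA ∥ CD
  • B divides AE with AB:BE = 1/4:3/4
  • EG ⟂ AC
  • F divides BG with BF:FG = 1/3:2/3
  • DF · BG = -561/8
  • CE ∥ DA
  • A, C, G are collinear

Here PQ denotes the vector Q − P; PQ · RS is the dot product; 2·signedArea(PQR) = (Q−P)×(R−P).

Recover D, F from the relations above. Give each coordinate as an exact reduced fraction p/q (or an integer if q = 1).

D = (-2, 24)
F = (-1, 13/2)

1. D_x = -2  [CE ∥ DA ∩ EA ∥ CD]
2. D_y = 24  [CE ∥ DA ∩ EA ∥ CD]
   → D = (-2, 24)
3. F_x = -1  [F divides BG with BF:FG = 1/3:2/3]
4. F_y = 13/2  [F divides BG with BF:FG = 1/3:2/3]
   → F = (-1, 13/2)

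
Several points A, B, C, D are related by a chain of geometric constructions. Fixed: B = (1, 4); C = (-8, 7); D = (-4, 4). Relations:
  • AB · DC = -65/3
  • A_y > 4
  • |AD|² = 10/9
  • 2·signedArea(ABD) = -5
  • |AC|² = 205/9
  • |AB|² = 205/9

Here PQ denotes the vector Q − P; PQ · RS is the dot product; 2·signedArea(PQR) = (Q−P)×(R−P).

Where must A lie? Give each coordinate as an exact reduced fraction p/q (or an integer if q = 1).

A = (-11/3, 5)

1. A_x = -11/3  [2·signedArea(ABD) = -5 ∩ AB · DC = -65/3]
2. A_y = 5  [2·signedArea(ABD) = -5 ∩ AB · DC = -65/3]
   → A = (-11/3, 5)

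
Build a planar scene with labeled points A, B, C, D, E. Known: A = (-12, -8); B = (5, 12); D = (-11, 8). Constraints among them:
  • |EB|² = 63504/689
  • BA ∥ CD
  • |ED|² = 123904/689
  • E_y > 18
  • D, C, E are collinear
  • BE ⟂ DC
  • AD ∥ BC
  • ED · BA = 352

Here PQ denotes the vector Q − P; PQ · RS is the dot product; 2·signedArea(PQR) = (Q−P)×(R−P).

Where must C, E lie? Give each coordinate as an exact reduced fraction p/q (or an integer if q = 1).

C = (6, 28)
E = (-1595/689, 12552/689)

1. C_x = 6  [BA ∥ CD ∩ AD ∥ BC]
2. C_y = 28  [BA ∥ CD ∩ AD ∥ BC]
   → C = (6, 28)
3. E_x = -1595/689  [D, C, E are collinear ∩ BE ⟂ DC]
4. E_y = 12552/689  [D, C, E are collinear ∩ BE ⟂ DC]
   → E = (-1595/689, 12552/689)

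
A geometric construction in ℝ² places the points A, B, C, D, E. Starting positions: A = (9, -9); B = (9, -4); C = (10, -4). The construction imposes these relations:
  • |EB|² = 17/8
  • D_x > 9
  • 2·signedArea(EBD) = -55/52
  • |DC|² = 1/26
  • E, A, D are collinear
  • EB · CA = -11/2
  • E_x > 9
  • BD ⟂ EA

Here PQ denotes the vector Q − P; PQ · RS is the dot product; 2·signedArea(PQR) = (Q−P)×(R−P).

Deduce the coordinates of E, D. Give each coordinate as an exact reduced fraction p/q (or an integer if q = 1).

D = (259/26, -109/26)
E = (39/4, -21/4)

1. E_x = 39/4  [line 1·x + 5·y + 33/2 = 0 ∩ |EB|² = 17/8]
2. E_y = -21/4  [line 1·x + 5·y + 33/2 = 0 ∩ |EB|² = 17/8]
   → E = (39/4, -21/4)
3. D_x = 259/26  [2·signedArea(EBD) = -55/52 ∩ E, A, D are collinear]
4. D_y = -109/26  [2·signedArea(EBD) = -55/52 ∩ E, A, D are collinear]
   → D = (259/26, -109/26)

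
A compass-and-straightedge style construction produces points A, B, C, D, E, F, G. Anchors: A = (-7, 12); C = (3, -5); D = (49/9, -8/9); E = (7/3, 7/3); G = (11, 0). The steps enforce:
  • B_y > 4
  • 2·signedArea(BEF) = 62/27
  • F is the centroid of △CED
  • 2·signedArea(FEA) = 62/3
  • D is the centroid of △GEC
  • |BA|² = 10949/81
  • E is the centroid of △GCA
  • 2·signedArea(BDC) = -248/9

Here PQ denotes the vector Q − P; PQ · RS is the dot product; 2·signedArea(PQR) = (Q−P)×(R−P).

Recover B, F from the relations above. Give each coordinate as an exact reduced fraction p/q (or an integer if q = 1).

1. F_x = 97/27  [F is the centroid of △CED]
2. F_y = -32/27  [F is the centroid of △CED]
   → F = (97/27, -32/27)
3. B_x = 19/9  [2·signedArea(BEF) = 62/27 ∩ 2·signedArea(BDC) = -248/9]
4. B_y = 43/9  [2·signedArea(BEF) = 62/27 ∩ 2·signedArea(BDC) = -248/9]
   → B = (19/9, 43/9)

B = (19/9, 43/9)
F = (97/27, -32/27)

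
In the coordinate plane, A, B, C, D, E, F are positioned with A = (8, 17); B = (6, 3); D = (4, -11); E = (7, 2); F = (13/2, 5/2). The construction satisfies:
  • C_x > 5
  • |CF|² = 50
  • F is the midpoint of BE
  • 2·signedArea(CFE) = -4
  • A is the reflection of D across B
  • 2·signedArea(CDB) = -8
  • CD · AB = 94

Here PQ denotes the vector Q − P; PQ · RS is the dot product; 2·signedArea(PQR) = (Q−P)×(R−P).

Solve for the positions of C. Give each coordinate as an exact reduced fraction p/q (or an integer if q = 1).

1. C_x = 11/2  [2·signedArea(CDB) = -8 ∩ 2·signedArea(CFE) = -4]
2. C_y = -9/2  [2·signedArea(CDB) = -8 ∩ 2·signedArea(CFE) = -4]
   → C = (11/2, -9/2)

C = (11/2, -9/2)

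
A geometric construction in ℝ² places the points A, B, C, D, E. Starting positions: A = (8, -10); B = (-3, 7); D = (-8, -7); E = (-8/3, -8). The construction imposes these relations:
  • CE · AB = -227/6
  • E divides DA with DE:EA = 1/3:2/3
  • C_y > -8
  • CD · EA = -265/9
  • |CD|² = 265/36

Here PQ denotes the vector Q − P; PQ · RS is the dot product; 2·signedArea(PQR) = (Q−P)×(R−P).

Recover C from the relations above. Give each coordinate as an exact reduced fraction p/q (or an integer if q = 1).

1. C_x = -16/3  [CE · AB = -227/6 ∩ CD · EA = -265/9]
2. C_y = -15/2  [CE · AB = -227/6 ∩ CD · EA = -265/9]
   → C = (-16/3, -15/2)

C = (-16/3, -15/2)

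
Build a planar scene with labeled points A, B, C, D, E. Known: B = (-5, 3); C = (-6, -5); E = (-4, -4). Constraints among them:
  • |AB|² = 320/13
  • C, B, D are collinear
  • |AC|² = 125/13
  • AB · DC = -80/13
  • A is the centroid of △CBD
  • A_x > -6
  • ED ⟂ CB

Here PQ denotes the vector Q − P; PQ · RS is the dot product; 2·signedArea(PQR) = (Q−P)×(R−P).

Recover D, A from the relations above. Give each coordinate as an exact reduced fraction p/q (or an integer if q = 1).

A = (-73/13, -25/13)
D = (-76/13, -49/13)

1. D_x = -76/13  [C, B, D are collinear ∩ ED ⟂ CB]
2. D_y = -49/13  [C, B, D are collinear ∩ ED ⟂ CB]
   → D = (-76/13, -49/13)
3. A_x = -73/13  [A is the centroid of △CBD]
4. A_y = -25/13  [A is the centroid of △CBD]
   → A = (-73/13, -25/13)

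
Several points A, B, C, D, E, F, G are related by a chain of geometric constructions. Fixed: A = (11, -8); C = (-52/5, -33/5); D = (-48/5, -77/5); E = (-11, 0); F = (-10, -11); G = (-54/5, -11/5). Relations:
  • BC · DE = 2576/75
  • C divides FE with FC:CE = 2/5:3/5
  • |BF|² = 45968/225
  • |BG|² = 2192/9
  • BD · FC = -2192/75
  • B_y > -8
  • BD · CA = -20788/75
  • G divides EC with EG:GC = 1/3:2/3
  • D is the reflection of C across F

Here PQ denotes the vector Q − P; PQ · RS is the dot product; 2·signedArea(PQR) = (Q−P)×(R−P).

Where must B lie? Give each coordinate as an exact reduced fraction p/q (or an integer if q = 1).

1. B_x = 58/15  [BC · DE = 2576/75 ∩ BD · CA = -20788/75]
2. B_y = -113/15  [BC · DE = 2576/75 ∩ BD · CA = -20788/75]
   → B = (58/15, -113/15)

B = (58/15, -113/15)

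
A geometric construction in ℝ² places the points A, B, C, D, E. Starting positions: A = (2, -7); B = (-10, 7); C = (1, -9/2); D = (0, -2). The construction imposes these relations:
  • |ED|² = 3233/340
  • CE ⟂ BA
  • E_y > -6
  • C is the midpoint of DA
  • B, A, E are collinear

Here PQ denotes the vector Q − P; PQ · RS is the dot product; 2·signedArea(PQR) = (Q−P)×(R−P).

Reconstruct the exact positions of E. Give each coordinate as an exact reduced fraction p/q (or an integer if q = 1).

E = (29/85, -861/170)

1. E_x = 29/85  [B, A, E are collinear ∩ CE ⟂ BA]
2. E_y = -861/170  [B, A, E are collinear ∩ CE ⟂ BA]
   → E = (29/85, -861/170)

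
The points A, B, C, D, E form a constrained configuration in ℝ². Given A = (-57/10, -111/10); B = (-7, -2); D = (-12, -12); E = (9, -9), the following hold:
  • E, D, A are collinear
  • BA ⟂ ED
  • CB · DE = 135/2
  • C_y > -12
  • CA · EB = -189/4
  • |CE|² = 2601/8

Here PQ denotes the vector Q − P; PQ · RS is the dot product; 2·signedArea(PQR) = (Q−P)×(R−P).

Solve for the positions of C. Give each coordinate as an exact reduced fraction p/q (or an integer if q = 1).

C = (-177/20, -231/20)

1. C_x = -177/20  [CA · EB = -189/4 ∩ CB · DE = 135/2]
2. C_y = -231/20  [CA · EB = -189/4 ∩ CB · DE = 135/2]
   → C = (-177/20, -231/20)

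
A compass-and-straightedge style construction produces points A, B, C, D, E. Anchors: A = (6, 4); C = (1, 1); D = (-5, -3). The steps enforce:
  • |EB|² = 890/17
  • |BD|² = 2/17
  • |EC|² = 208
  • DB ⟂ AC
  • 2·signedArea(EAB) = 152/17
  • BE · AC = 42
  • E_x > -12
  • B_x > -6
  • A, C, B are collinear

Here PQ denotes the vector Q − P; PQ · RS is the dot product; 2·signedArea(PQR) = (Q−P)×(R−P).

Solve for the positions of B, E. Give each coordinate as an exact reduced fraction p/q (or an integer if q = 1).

B = (-88/17, -46/17)
E = (-11, -7)

1. B_x = -88/17  [A, C, B are collinear ∩ DB ⟂ AC]
2. B_y = -46/17  [A, C, B are collinear ∩ DB ⟂ AC]
   → B = (-88/17, -46/17)
3. E_x = -11  [2·signedArea(EAB) = 152/17 ∩ BE · AC = 42]
4. E_y = -7  [2·signedArea(EAB) = 152/17 ∩ BE · AC = 42]
   → E = (-11, -7)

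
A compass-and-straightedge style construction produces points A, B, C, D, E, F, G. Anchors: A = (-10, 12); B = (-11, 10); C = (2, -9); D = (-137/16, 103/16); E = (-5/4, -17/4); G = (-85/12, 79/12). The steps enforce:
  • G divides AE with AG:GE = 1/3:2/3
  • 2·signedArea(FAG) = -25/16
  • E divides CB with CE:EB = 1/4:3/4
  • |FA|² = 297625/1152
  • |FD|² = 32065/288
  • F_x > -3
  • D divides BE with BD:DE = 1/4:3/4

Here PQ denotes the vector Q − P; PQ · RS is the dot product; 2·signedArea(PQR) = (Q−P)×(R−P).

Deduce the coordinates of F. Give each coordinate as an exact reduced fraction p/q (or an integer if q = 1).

F = (-125/48, -109/48)

1. F_x = -125/48  [line 65/12·x + 35/12·y + 995/48 = 0 ∩ |FD|² = 32065/288]
2. F_y = -109/48  [line 65/12·x + 35/12·y + 995/48 = 0 ∩ |FD|² = 32065/288]
   → F = (-125/48, -109/48)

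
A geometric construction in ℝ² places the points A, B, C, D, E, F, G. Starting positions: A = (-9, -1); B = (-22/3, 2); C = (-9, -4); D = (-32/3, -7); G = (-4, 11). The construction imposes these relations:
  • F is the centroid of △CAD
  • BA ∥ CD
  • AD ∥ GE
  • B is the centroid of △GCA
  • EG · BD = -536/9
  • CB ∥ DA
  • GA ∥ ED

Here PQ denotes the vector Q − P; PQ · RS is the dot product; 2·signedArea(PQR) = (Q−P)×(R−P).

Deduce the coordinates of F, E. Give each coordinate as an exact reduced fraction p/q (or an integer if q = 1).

1. F_x = -86/9  [F is the centroid of △CAD]
2. F_y = -4  [F is the centroid of △CAD]
   → F = (-86/9, -4)
3. E_x = -17/3  [GA ∥ ED ∩ AD ∥ GE]
4. E_y = 5  [GA ∥ ED ∩ AD ∥ GE]
   → E = (-17/3, 5)

E = (-17/3, 5)
F = (-86/9, -4)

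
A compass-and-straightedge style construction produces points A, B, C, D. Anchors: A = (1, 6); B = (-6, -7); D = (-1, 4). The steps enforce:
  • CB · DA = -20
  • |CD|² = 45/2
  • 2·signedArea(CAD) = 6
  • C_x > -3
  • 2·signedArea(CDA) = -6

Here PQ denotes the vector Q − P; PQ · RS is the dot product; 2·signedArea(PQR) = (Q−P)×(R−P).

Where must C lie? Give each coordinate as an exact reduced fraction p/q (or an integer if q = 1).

1. C_x = -5/2  [2·signedArea(CAD) = 6 ∩ CB · DA = -20]
2. C_y = -1/2  [2·signedArea(CAD) = 6 ∩ CB · DA = -20]
   → C = (-5/2, -1/2)

C = (-5/2, -1/2)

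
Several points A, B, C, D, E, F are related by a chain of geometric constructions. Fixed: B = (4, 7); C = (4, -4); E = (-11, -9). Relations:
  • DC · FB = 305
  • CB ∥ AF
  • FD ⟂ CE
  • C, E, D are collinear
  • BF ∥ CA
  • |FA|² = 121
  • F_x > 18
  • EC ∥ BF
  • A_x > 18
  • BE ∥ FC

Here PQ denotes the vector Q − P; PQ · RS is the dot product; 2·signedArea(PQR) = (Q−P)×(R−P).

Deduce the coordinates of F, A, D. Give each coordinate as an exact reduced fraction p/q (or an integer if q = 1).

A = (19, 1)
D = (223/10, 21/10)
F = (19, 12)

1. F_x = 19  [BE ∥ FC ∩ EC ∥ BF]
2. F_y = 12  [BE ∥ FC ∩ EC ∥ BF]
   → F = (19, 12)
3. A_x = 19  [CB ∥ AF ∩ BF ∥ CA]
4. A_y = 1  [CB ∥ AF ∩ BF ∥ CA]
   → A = (19, 1)
5. D_x = 223/10  [C, E, D are collinear ∩ FD ⟂ CE]
6. D_y = 21/10  [C, E, D are collinear ∩ FD ⟂ CE]
   → D = (223/10, 21/10)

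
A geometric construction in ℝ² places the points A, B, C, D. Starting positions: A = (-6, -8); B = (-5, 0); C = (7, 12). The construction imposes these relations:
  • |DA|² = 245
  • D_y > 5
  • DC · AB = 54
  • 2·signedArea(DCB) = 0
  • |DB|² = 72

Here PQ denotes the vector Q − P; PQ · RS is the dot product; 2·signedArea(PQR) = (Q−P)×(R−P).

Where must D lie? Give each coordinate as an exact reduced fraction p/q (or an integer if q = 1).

D = (1, 6)

1. D_x = 1  [2·signedArea(DCB) = 0 ∩ DC · AB = 54]
2. D_y = 6  [2·signedArea(DCB) = 0 ∩ DC · AB = 54]
   → D = (1, 6)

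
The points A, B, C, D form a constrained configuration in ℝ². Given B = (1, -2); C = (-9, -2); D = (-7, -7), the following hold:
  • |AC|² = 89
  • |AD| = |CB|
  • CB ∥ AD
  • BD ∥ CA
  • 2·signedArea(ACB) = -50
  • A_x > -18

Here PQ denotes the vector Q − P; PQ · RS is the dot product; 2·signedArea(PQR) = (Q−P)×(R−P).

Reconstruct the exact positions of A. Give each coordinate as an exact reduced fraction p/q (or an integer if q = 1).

A = (-17, -7)

1. A_x = -17  [CB ∥ AD ∩ BD ∥ CA]
2. A_y = -7  [CB ∥ AD ∩ BD ∥ CA]
   → A = (-17, -7)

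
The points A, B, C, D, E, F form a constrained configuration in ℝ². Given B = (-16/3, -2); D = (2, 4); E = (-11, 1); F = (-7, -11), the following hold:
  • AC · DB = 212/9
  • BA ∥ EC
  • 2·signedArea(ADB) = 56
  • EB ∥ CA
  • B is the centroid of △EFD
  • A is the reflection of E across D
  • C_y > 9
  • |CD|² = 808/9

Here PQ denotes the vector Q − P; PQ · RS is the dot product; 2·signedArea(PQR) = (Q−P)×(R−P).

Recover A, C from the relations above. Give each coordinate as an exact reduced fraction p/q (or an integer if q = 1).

1. A_x = 15  [A is the reflection of E across D]
2. A_y = 7  [A is the reflection of E across D]
   → A = (15, 7)
3. C_x = 28/3  [EB ∥ CA ∩ BA ∥ EC]
4. C_y = 10  [EB ∥ CA ∩ BA ∥ EC]
   → C = (28/3, 10)

A = (15, 7)
C = (28/3, 10)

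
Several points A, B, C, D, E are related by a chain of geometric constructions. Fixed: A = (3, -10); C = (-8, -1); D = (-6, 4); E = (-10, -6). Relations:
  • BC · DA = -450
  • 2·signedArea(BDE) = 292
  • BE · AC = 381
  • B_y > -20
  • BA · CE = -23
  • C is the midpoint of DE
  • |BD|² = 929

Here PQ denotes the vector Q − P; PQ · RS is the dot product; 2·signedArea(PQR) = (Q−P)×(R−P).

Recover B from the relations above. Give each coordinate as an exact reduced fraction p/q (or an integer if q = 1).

B = (14, -19)

1. B_x = 14  [BA · CE = -23 ∩ BC · DA = -450]
2. B_y = -19  [BA · CE = -23 ∩ BC · DA = -450]
   → B = (14, -19)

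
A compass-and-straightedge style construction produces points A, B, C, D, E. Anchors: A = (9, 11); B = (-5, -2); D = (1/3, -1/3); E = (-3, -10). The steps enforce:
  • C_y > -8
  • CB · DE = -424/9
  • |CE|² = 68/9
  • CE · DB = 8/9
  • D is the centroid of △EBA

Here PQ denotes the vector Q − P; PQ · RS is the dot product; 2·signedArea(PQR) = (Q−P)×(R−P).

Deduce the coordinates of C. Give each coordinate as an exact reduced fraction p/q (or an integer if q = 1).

1. C_x = -11/3  [CB · DE = -424/9 ∩ CE · DB = 8/9]
2. C_y = -22/3  [CB · DE = -424/9 ∩ CE · DB = 8/9]
   → C = (-11/3, -22/3)

C = (-11/3, -22/3)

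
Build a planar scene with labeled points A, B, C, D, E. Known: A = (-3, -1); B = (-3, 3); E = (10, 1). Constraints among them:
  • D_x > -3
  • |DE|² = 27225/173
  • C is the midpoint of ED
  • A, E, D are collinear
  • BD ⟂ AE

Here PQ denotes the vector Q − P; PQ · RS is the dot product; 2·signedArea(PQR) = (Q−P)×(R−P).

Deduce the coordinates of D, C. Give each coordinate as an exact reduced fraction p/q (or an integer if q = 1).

1. D_x = -415/173  [A, E, D are collinear ∩ BD ⟂ AE]
2. D_y = -157/173  [A, E, D are collinear ∩ BD ⟂ AE]
   → D = (-415/173, -157/173)
3. C_x = 1315/346  [C is the midpoint of ED]
4. C_y = 8/173  [C is the midpoint of ED]
   → C = (1315/346, 8/173)

C = (1315/346, 8/173)
D = (-415/173, -157/173)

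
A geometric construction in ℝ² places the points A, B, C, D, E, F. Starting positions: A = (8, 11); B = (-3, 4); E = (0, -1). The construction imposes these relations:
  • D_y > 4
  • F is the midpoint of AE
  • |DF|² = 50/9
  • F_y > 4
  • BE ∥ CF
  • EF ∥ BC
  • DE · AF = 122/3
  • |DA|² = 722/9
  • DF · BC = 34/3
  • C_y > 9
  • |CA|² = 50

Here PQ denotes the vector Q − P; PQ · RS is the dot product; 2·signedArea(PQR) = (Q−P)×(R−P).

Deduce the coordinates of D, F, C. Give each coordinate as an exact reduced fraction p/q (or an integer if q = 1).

C = (1, 10)
D = (5/3, 14/3)
F = (4, 5)

1. F_x = 4  [F is the midpoint of AE]
2. F_y = 5  [F is the midpoint of AE]
   → F = (4, 5)
3. C_x = 1  [BE ∥ CF ∩ EF ∥ BC]
4. C_y = 10  [BE ∥ CF ∩ EF ∥ BC]
   → C = (1, 10)
5. D_x = 5/3  [line -4·x + -6·y + 104/3 = 0 ∩ |DA|² = 722/9]
6. D_y = 14/3  [line -4·x + -6·y + 104/3 = 0 ∩ |DA|² = 722/9]
   → D = (5/3, 14/3)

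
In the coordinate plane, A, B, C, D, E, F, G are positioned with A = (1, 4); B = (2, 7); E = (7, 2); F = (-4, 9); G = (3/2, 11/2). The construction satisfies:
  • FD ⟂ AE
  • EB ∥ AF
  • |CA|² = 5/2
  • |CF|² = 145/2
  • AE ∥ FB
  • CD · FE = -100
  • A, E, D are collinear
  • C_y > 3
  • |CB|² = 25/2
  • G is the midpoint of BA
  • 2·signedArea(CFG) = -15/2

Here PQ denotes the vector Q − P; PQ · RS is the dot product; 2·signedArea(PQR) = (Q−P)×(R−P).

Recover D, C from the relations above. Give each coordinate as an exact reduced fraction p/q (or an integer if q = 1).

1. D_x = -5  [A, E, D are collinear ∩ FD ⟂ AE]
2. D_y = 6  [A, E, D are collinear ∩ FD ⟂ AE]
   → D = (-5, 6)
3. C_x = 5/2  [2·signedArea(CFG) = -15/2 ∩ CD · FE = -100]
4. C_y = 7/2  [2·signedArea(CFG) = -15/2 ∩ CD · FE = -100]
   → C = (5/2, 7/2)

C = (5/2, 7/2)
D = (-5, 6)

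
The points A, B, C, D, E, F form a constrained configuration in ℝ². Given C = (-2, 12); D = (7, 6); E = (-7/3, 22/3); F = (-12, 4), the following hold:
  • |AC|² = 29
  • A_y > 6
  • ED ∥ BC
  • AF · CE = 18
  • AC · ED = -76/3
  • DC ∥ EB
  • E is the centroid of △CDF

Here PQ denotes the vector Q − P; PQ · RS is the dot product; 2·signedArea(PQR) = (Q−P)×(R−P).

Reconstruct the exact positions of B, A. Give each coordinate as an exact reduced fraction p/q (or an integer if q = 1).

A = (0, 7)
B = (-34/3, 40/3)

1. B_x = -34/3  [ED ∥ BC ∩ DC ∥ EB]
2. B_y = 40/3  [ED ∥ BC ∩ DC ∥ EB]
   → B = (-34/3, 40/3)
3. A_x = 0  [AF · CE = 18 ∩ AC · ED = -76/3]
4. A_y = 7  [AF · CE = 18 ∩ AC · ED = -76/3]
   → A = (0, 7)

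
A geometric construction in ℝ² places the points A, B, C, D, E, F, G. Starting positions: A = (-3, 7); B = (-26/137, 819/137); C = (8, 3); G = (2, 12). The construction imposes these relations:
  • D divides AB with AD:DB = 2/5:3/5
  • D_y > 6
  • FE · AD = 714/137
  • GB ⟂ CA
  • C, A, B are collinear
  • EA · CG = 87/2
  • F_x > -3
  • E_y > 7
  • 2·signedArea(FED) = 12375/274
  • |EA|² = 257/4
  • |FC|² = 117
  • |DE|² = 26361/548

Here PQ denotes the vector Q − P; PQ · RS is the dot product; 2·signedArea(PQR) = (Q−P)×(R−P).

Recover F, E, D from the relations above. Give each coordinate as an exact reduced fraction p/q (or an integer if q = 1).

1. E_x = 5  [line 6·x + -9·y + 75/2 = 0 ∩ |EA|² = 257/4]
2. E_y = 15/2  [line 6·x + -9·y + 75/2 = 0 ∩ |EA|² = 257/4]
   → E = (5, 15/2)
3. D_x = -257/137  [D divides AB with AD:DB = 2/5:3/5]
4. D_y = 903/137  [D divides AB with AD:DB = 2/5:3/5]
   → D = (-257/137, 903/137)
5. F_x = -326/137  [2·signedArea(FED) = 12375/274 ∩ FE · AD = 714/137]
6. F_y = -6/137  [2·signedArea(FED) = 12375/274 ∩ FE · AD = 714/137]
   → F = (-326/137, -6/137)

D = (-257/137, 903/137)
E = (5, 15/2)
F = (-326/137, -6/137)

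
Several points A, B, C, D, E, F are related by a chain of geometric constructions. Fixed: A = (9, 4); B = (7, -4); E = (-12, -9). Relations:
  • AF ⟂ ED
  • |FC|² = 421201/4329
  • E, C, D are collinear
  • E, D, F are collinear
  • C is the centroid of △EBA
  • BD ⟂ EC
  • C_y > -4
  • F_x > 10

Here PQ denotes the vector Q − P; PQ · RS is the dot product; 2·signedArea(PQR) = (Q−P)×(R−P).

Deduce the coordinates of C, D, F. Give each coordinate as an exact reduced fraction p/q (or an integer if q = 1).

C = (4/3, -3)
D = (2728/481, -504/481)
F = (4968/481, 504/481)

1. C_x = 4/3  [C is the centroid of △EBA]
2. C_y = -3  [C is the centroid of △EBA]
   → C = (4/3, -3)
3. D_x = 2728/481  [E, C, D are collinear ∩ BD ⟂ EC]
4. D_y = -504/481  [E, C, D are collinear ∩ BD ⟂ EC]
   → D = (2728/481, -504/481)
5. F_x = 4968/481  [E, D, F are collinear ∩ AF ⟂ ED]
6. F_y = 504/481  [E, D, F are collinear ∩ AF ⟂ ED]
   → F = (4968/481, 504/481)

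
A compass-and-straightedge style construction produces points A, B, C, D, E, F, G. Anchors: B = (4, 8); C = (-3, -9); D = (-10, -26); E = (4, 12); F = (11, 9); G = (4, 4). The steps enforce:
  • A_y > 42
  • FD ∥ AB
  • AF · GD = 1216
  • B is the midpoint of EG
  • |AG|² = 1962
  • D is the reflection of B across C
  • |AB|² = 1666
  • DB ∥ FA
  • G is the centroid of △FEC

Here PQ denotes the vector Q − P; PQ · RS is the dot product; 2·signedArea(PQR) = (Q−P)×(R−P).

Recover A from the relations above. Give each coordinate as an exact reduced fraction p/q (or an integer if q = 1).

1. A_x = 25  [FD ∥ AB ∩ DB ∥ FA]
2. A_y = 43  [FD ∥ AB ∩ DB ∥ FA]
   → A = (25, 43)

A = (25, 43)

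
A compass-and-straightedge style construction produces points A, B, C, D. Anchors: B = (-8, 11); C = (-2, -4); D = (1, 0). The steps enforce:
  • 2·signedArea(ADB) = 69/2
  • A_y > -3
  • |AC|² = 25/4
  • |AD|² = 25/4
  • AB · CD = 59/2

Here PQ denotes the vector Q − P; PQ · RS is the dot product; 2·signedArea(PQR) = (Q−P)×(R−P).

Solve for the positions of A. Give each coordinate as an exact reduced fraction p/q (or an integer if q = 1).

1. A_x = -1/2  [2·signedArea(ADB) = 69/2 ∩ AB · CD = 59/2]
2. A_y = -2  [2·signedArea(ADB) = 69/2 ∩ AB · CD = 59/2]
   → A = (-1/2, -2)

A = (-1/2, -2)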